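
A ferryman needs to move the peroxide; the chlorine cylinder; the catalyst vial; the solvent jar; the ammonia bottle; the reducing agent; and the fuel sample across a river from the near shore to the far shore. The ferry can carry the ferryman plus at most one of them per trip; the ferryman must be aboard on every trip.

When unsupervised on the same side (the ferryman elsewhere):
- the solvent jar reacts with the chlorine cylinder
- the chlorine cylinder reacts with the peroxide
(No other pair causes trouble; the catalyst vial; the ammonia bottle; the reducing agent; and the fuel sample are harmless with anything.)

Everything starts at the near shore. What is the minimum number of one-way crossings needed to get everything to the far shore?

Counting alone: the ferryman can take at most 1 across per trip to the far shore, so moving all 7 needs at least 7 loaded trips out, with a return between consecutive ones — at least 13 crossings.
The safety rule pushes this higher. Following every safe sequence of crossings, the most of the 7 that can be at the far shore as the ferry arrives there on crossing 13 is 6 — never all 7.
So no plan with fewer than 15 crossings exists, and this one achieves 15:
1. Ferryman goes to the far shore with the chlorine cylinder.
2. Ferryman goes back to the near shore alone.
3. Ferryman goes to the far shore with the peroxide.
4. Ferryman goes back to the near shore with the chlorine cylinder.
5. Ferryman goes to the far shore with the solvent jar.
6. Ferryman goes back to the near shore alone.
7. Ferryman goes to the far shore with the catalyst vial.
8. Ferryman goes back to the near shore alone.
9. Ferryman goes to the far shore with the ammonia bottle.
10. Ferryman goes back to the near shore alone.
11. Ferryman goes to the far shore with the reducing agent.
12. Ferryman goes back to the near shore alone.
13. Ferryman goes to the far shore with the fuel sample.
14. Ferryman goes back to the near shore alone.
15. Ferryman goes to the far shore with the chlorine cylinder.

15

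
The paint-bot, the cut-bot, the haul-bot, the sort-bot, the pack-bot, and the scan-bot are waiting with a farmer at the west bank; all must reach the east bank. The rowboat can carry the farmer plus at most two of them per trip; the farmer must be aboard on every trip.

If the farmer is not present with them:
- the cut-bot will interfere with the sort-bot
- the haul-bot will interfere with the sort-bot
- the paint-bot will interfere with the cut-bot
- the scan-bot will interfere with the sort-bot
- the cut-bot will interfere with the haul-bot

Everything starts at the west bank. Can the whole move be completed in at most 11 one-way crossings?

Yes

Yes — this plan uses 9 crossings (≤ 11):
1. Farmer goes to the east bank with the cut-bot and the sort-bot.  [the west bank: the haul-bot, the pack-bot, the paint-bot, the scan-bot | the east bank: the cut-bot, the sort-bot]
2. Farmer goes back to the west bank with the cut-bot.  [the west bank: the cut-bot, the haul-bot, the pack-bot, the paint-bot, the scan-bot | the east bank: the sort-bot]
3. Farmer goes to the east bank with the cut-bot and the paint-bot.  [the west bank: the haul-bot, the pack-bot, the scan-bot | the east bank: the cut-bot, the paint-bot, the sort-bot]
4. Farmer goes back to the west bank with the cut-bot.  [the west bank: the cut-bot, the haul-bot, the pack-bot, the scan-bot | the east bank: the paint-bot, the sort-bot]
5. Farmer goes to the east bank with the cut-bot and the pack-bot.  [the west bank: the haul-bot, the scan-bot | the east bank: the cut-bot, the pack-bot, the paint-bot, the sort-bot]
6. Farmer goes back to the west bank with the cut-bot.  [the west bank: the cut-bot, the haul-bot, the scan-bot | the east bank: the pack-bot, the paint-bot, the sort-bot]
7. Farmer goes to the east bank with the haul-bot and the scan-bot.  [the west bank: the cut-bot | the east bank: the haul-bot, the pack-bot, the paint-bot, the scan-bot, the sort-bot]
8. Farmer goes back to the west bank with the sort-bot.  [the west bank: the cut-bot, the sort-bot | the east bank: the haul-bot, the pack-bot, the paint-bot, the scan-bot]
9. Farmer goes to the east bank with the cut-bot and the sort-bot.  [the west bank: — | the east bank: the cut-bot, the haul-bot, the pack-bot, the paint-bot, the scan-bot, the sort-bot]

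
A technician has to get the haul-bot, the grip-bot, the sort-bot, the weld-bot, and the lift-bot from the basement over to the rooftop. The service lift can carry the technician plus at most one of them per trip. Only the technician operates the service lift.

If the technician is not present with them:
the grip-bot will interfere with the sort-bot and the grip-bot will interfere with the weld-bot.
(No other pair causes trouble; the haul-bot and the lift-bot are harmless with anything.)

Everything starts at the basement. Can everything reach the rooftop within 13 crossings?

Yes — this plan uses 11 crossings (≤ 13):
1. Technician goes to the rooftop with the grip-bot.
2. Technician goes back to the basement alone.
3. Technician goes to the rooftop with the haul-bot.
4. Technician goes back to the basement alone.
5. Technician goes to the rooftop with the sort-bot.
6. Technician goes back to the basement with the grip-bot.
7. Technician goes to the rooftop with the weld-bot.
8. Technician goes back to the basement alone.
9. Technician goes to the rooftop with the lift-bot.
10. Technician goes back to the basement alone.
11. Technician goes to the rooftop with the grip-bot.

Yes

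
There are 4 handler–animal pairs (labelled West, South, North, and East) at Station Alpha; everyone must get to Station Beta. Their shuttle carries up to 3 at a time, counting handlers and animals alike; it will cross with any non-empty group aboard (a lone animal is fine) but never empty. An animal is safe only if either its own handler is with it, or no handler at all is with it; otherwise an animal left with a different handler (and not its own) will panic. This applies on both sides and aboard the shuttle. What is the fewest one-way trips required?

9

Counting alone: each trip to Station Beta takes at most 3 across and each return brings at least 1 back, so after t trips out (and t−1 returns) at most 3t − (t−1) of the 8 are across; that first reaches 8 at t = 4, so at least 7 crossings are needed.
The safety rule pushes this higher. Following every safe sequence of crossings, the most of the 8 that can be at Station Beta as the shuttle arrives there on crossing 7 is 7 — never all 8.
So no plan with fewer than 9 crossings exists, and this one achieves 9:
1. animal West and handler West cross → Station Beta.
2. handler West crosses ← Station Alpha.
3. animal South, handler South, and handler West cross → Station Beta.
4. animal West and handler West cross ← Station Alpha.
5. handler East, handler North, and handler West cross → Station Beta.
6. animal South crosses ← Station Alpha.
7. animal South and animal West cross → Station Beta.
8. animal West crosses ← Station Alpha.
9. animal East, animal North, and animal West cross → Station Beta.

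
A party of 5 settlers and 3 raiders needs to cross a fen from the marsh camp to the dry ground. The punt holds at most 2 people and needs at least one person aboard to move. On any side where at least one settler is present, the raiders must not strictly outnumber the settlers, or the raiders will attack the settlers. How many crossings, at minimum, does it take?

Counting alone: each trip to the dry ground takes at most 2 across and each return brings at least 1 back, so after t trips out (and t−1 returns) at most 2t − (t−1) of the 8 are across; that first reaches 8 at t = 7, so at least 13 crossings are needed.
The plan below uses exactly 13 crossings, so it is optimal:
1. 2 raiders → the dry ground.  (the marsh camp: 5S 1R; the dry ground: 0S 2R)
2. 1 raider ← the marsh camp.  (the marsh camp: 5S 2R; the dry ground: 0S 1R)
3. 2 raiders → the dry ground.  (the marsh camp: 5S 0R; the dry ground: 0S 3R)
4. 1 raider ← the marsh camp.  (the marsh camp: 5S 1R; the dry ground: 0S 2R)
5. 2 settlers → the dry ground.  (the marsh camp: 3S 1R; the dry ground: 2S 2R)
6. 1 raider ← the marsh camp.  (the marsh camp: 3S 2R; the dry ground: 2S 1R)
7. 1 settler and 1 raider → the dry ground.  (the marsh camp: 2S 1R; the dry ground: 3S 2R)
8. 1 raider ← the marsh camp.  (the marsh camp: 2S 2R; the dry ground: 3S 1R)
9. 2 raiders → the dry ground.  (the marsh camp: 2S 0R; the dry ground: 3S 3R)
10. 1 raider ← the marsh camp.  (the marsh camp: 2S 1R; the dry ground: 3S 2R)
11. 1 settler and 1 raider → the dry ground.  (the marsh camp: 1S 0R; the dry ground: 4S 3R)
12. 1 raider ← the marsh camp.  (the marsh camp: 1S 1R; the dry ground: 4S 2R)
13. 1 settler and 1 raider → the dry ground.  (the marsh camp: 0S 0R; the dry ground: 5S 3R)

13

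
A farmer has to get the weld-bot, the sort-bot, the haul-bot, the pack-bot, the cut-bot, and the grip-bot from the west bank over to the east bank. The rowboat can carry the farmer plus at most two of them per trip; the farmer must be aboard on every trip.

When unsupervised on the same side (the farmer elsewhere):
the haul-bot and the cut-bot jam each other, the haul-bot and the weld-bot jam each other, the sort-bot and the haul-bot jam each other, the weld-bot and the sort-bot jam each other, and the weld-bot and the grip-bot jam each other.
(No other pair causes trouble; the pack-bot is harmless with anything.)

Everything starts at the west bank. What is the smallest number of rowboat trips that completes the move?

Counting alone: the farmer can take at most 2 across per trip to the east bank, so moving all 6 needs at least 3 loaded trips out, with a return between consecutive ones — at least 5 crossings.
The safety rule pushes this higher. Following every safe sequence of crossings, the most of the 6 that can be at the east bank as the rowboat arrives there on crossings 5, 7 is 4, 5 respectively — never all 6.
So no plan with fewer than 9 crossings exists, and this one achieves 9:
1. Farmer goes to the east bank with the haul-bot and the weld-bot.  [the west bank: the cut-bot, the grip-bot, the pack-bot, the sort-bot | the east bank: the haul-bot, the weld-bot]
2. Farmer goes back to the west bank with the weld-bot.  [the west bank: the cut-bot, the grip-bot, the pack-bot, the sort-bot, the weld-bot | the east bank: the haul-bot]
3. Farmer goes to the east bank with the pack-bot and the weld-bot.  [the west bank: the cut-bot, the grip-bot, the sort-bot | the east bank: the haul-bot, the pack-bot, the weld-bot]
4. Farmer goes back to the west bank with the weld-bot.  [the west bank: the cut-bot, the grip-bot, the sort-bot, the weld-bot | the east bank: the haul-bot, the pack-bot]
5. Farmer goes to the east bank with the cut-bot and the weld-bot.  [the west bank: the grip-bot, the sort-bot | the east bank: the cut-bot, the haul-bot, the pack-bot, the weld-bot]
6. Farmer goes back to the west bank with the haul-bot.  [the west bank: the grip-bot, the haul-bot, the sort-bot | the east bank: the cut-bot, the pack-bot, the weld-bot]
7. Farmer goes to the east bank with the grip-bot and the sort-bot.  [the west bank: the haul-bot | the east bank: the cut-bot, the grip-bot, the pack-bot, the sort-bot, the weld-bot]
8. Farmer goes back to the west bank with the weld-bot.  [the west bank: the haul-bot, the weld-bot | the east bank: the cut-bot, the grip-bot, the pack-bot, the sort-bot]
9. Farmer goes to the east bank with the haul-bot and the weld-bot.  [the west bank: — | the east bank: the cut-bot, the grip-bot, the haul-bot, the pack-bot, the sort-bot, the weld-bot]

9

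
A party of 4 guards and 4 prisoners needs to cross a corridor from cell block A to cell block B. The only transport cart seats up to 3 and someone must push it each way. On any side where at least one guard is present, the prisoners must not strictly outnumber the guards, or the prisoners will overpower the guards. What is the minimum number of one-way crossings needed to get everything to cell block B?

9

Counting alone: each trip to cell block B takes at most 3 across and each return brings at least 1 back, so after t trips out (and t−1 returns) at most 3t − (t−1) of the 8 are across; that first reaches 8 at t = 4, so at least 7 crossings are needed.
The safety rule pushes this higher. Following every safe sequence of crossings, the most of the 8 that can be at cell block B as the transport cart arrives there on crossing 7 is 7 — never all 8.
So no plan with fewer than 9 crossings exists, and this one achieves 9:
1. 2 prisoners → cell block B.  (cell block A: 4G 2P; cell block B: 0G 2P)
2. 1 prisoner ← cell block A.  (cell block A: 4G 3P; cell block B: 0G 1P)
3. 3 prisoners → cell block B.  (cell block A: 4G 0P; cell block B: 0G 4P)
4. 1 prisoner ← cell block A.  (cell block A: 4G 1P; cell block B: 0G 3P)
5. 3 guards → cell block B.  (cell block A: 1G 1P; cell block B: 3G 3P)
6. 1 guard and 1 prisoner ← cell block A.  (cell block A: 2G 2P; cell block B: 2G 2P)
7. 2 guards → cell block B.  (cell block A: 0G 2P; cell block B: 4G 2P)
8. 1 prisoner ← cell block A.  (cell block A: 0G 3P; cell block B: 4G 1P)
9. 3 prisoners → cell block B.  (cell block A: 0G 0P; cell block B: 4G 4P)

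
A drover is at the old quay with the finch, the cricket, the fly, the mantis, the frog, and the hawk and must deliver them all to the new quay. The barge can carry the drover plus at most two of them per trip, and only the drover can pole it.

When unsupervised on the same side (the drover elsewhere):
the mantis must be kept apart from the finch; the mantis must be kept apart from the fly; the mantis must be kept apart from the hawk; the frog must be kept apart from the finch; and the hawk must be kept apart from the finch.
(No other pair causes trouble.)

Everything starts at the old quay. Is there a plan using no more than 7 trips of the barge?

Counting alone: the drover can take at most 2 across per trip to the new quay, so moving all 6 needs at least 3 loaded trips out, with a return between consecutive ones — at least 5 crossings.
The safety rule pushes this higher. Following every safe sequence of crossings, the most of the 6 that can be at the new quay as the barge arrives there on crossings 5, 7 is 4, 5 respectively — never all 6.
So the move cannot be finished within 7 crossings. (The shortest complete plan takes 9:)
1. Drover goes to the new quay with the finch and the mantis.  [the old quay: the cricket, the fly, the frog, the hawk | the new quay: the finch, the mantis]
2. Drover goes back to the old quay with the finch.  [the old quay: the cricket, the finch, the fly, the frog, the hawk | the new quay: the mantis]
3. Drover goes to the new quay with the cricket and the finch.  [the old quay: the fly, the frog, the hawk | the new quay: the cricket, the finch, the mantis]
4. Drover goes back to the old quay with the finch.  [the old quay: the finch, the fly, the frog, the hawk | the new quay: the cricket, the mantis]
5. Drover goes to the new quay with the finch and the fly.  [the old quay: the frog, the hawk | the new quay: the cricket, the finch, the fly, the mantis]
6. Drover goes back to the old quay with the mantis.  [the old quay: the frog, the hawk, the mantis | the new quay: the cricket, the finch, the fly]
7. Drover goes to the new quay with the frog and the hawk.  [the old quay: the mantis | the new quay: the cricket, the finch, the fly, the frog, the hawk]
8. Drover goes back to the old quay with the finch.  [the old quay: the finch, the mantis | the new quay: the cricket, the fly, the frog, the hawk]
9. Drover goes to the new quay with the finch and the mantis.  [the old quay: — | the new quay: the cricket, the finch, the fly, the frog, the hawk, the mantis]

No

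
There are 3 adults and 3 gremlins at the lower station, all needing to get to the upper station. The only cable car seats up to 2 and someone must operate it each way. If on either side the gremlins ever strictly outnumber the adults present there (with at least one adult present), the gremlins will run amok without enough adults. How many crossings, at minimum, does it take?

11

Counting alone: each trip to the upper station takes at most 2 across and each return brings at least 1 back, so after t trips out (and t−1 returns) at most 2t − (t−1) of the 6 are across; that first reaches 6 at t = 5, so at least 9 crossings are needed.
The safety rule pushes this higher. Following every safe sequence of crossings, the most of the 6 that can be at the upper station as the cable car arrives there on crossing 9 is 5 — never all 6.
So no plan with fewer than 11 crossings exists, and this one achieves 11:
1. 2 gremlins → the upper station.  (the lower station: 3A 1G; the upper station: 0A 2G)
2. 1 gremlin ← the lower station.  (the lower station: 3A 2G; the upper station: 0A 1G)
3. 2 gremlins → the upper station.  (the lower station: 3A 0G; the upper station: 0A 3G)
4. 1 gremlin ← the lower station.  (the lower station: 3A 1G; the upper station: 0A 2G)
5. 2 adults → the upper station.  (the lower station: 1A 1G; the upper station: 2A 2G)
6. 1 adult and 1 gremlin ← the lower station.  (the lower station: 2A 2G; the upper station: 1A 1G)
7. 2 adults → the upper station.  (the lower station: 0A 2G; the upper station: 3A 1G)
8. 1 gremlin ← the lower station.  (the lower station: 0A 3G; the upper station: 3A 0G)
9. 2 gremlins → the upper station.  (the lower station: 0A 1G; the upper station: 3A 2G)
10. 1 gremlin ← the lower station.  (the lower station: 0A 2G; the upper station: 3A 1G)
11. 2 gremlins → the upper station.  (the lower station: 0A 0G; the upper station: 3A 3G)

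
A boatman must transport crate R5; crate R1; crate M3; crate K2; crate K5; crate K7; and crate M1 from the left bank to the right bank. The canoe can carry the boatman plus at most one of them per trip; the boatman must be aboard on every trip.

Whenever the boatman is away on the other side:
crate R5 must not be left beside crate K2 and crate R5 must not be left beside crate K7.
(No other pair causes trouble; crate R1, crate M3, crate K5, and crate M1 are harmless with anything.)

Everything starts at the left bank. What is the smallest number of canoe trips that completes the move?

15

Counting alone: the boatman can take at most 1 across per trip to the right bank, so moving all 7 needs at least 7 loaded trips out, with a return between consecutive ones — at least 13 crossings.
The safety rule pushes this higher. Following every safe sequence of crossings, the most of the 7 that can be at the right bank as the canoe arrives there on crossing 13 is 6 — never all 7.
So no plan with fewer than 15 crossings exists, and this one achieves 15:
1. Boatman goes to the right bank with crate R5.  [the left bank: crate K2, crate K5, crate K7, crate M1, crate M3, crate R1 | the right bank: crate R5]
2. Boatman goes back to the left bank alone.  [the left bank: crate K2, crate K5, crate K7, crate M1, crate M3, crate R1 | the right bank: crate R5]
3. Boatman goes to the right bank with crate R1.  [the left bank: crate K2, crate K5, crate K7, crate M1, crate M3 | the right bank: crate R1, crate R5]
4. Boatman goes back to the left bank alone.  [the left bank: crate K2, crate K5, crate K7, crate M1, crate M3 | the right bank: crate R1, crate R5]
5. Boatman goes to the right bank with crate M3.  [the left bank: crate K2, crate K5, crate K7, crate M1 | the right bank: crate M3, crate R1, crate R5]
6. Boatman goes back to the left bank alone.  [the left bank: crate K2, crate K5, crate K7, crate M1 | the right bank: crate M3, crate R1, crate R5]
7. Boatman goes to the right bank with crate K2.  [the left bank: crate K5, crate K7, crate M1 | the right bank: crate K2, crate M3, crate R1, crate R5]
8. Boatman goes back to the left bank with crate R5.  [the left bank: crate K5, crate K7, crate M1, crate R5 | the right bank: crate K2, crate M3, crate R1]
9. Boatman goes to the right bank with crate K7.  [the left bank: crate K5, crate M1, crate R5 | the right bank: crate K2, crate K7, crate M3, crate R1]
10. Boatman goes back to the left bank alone.  [the left bank: crate K5, crate M1, crate R5 | the right bank: crate K2, crate K7, crate M3, crate R1]
11. Boatman goes to the right bank with crate K5.  [the left bank: crate M1, crate R5 | the right bank: crate K2, crate K5, crate K7, crate M3, crate R1]
12. Boatman goes back to the left bank alone.  [the left bank: crate M1, crate R5 | the right bank: crate K2, crate K5, crate K7, crate M3, crate R1]
13. Boatman goes to the right bank with crate M1.  [the left bank: crate R5 | the right bank: crate K2, crate K5, crate K7, crate M1, crate M3, crate R1]
14. Boatman goes back to the left bank alone.  [the left bank: crate R5 | the right bank: crate K2, crate K5, crate K7, crate M1, crate M3, crate R1]
15. Boatman goes to the right bank with crate R5.  [the left bank: — | the right bank: crate K2, crate K5, crate K7, crate M1, crate M3, crate R1, crate R5]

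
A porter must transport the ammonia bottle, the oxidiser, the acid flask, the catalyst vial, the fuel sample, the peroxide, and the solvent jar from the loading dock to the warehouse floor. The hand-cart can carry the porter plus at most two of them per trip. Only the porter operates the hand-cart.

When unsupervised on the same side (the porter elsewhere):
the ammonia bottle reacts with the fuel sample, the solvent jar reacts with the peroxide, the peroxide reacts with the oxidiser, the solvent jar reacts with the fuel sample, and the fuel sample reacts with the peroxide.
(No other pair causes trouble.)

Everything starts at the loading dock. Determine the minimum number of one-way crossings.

11

Counting alone: the porter can take at most 2 across per trip to the warehouse floor, so moving all 7 needs at least 4 loaded trips out, with a return between consecutive ones — at least 7 crossings.
The safety rule pushes this higher. Following every safe sequence of crossings, the most of the 7 that can be at the warehouse floor as the hand-cart arrives there on crossings 7, 9 is 5, 6 respectively — never all 7.
So no plan with fewer than 11 crossings exists, and this one achieves 11:
1. Porter goes to the warehouse floor with the fuel sample and the peroxide.  [the loading dock: the acid flask, the ammonia bottle, the catalyst vial, the oxidiser, the solvent jar | the warehouse floor: the fuel sample, the peroxide]
2. Porter goes back to the loading dock with the fuel sample.  [the loading dock: the acid flask, the ammonia bottle, the catalyst vial, the fuel sample, the oxidiser, the solvent jar | the warehouse floor: the peroxide]
3. Porter goes to the warehouse floor with the ammonia bottle and the fuel sample.  [the loading dock: the acid flask, the catalyst vial, the oxidiser, the solvent jar | the warehouse floor: the ammonia bottle, the fuel sample, the peroxide]
4. Porter goes back to the loading dock with the fuel sample.  [the loading dock: the acid flask, the catalyst vial, the fuel sample, the oxidiser, the solvent jar | the warehouse floor: the ammonia bottle, the peroxide]
5. Porter goes to the warehouse floor with the oxidiser and the solvent jar.  [the loading dock: the acid flask, the catalyst vial, the fuel sample | the warehouse floor: the ammonia bottle, the oxidiser, the peroxide, the solvent jar]
6. Porter goes back to the loading dock with the peroxide.  [the loading dock: the acid flask, the catalyst vial, the fuel sample, the peroxide | the warehouse floor: the ammonia bottle, the oxidiser, the solvent jar]
7. Porter goes to the warehouse floor with the acid flask and the fuel sample.  [the loading dock: the catalyst vial, the peroxide | the warehouse floor: the acid flask, the ammonia bottle, the fuel sample, the oxidiser, the solvent jar]
8. Porter goes back to the loading dock with the fuel sample.  [the loading dock: the catalyst vial, the fuel sample, the peroxide | the warehouse floor: the acid flask, the ammonia bottle, the oxidiser, the solvent jar]
9. Porter goes to the warehouse floor with the catalyst vial and the fuel sample.  [the loading dock: the peroxide | the warehouse floor: the acid flask, the ammonia bottle, the catalyst vial, the fuel sample, the oxidiser, the solvent jar]
10. Porter goes back to the loading dock with the fuel sample.  [the loading dock: the fuel sample, the peroxide | the warehouse floor: the acid flask, the ammonia bottle, the catalyst vial, the oxidiser, the solvent jar]
11. Porter goes to the warehouse floor with the fuel sample and the peroxide.  [the loading dock: — | the warehouse floor: the acid flask, the ammonia bottle, the catalyst vial, the fuel sample, the oxidiser, the peroxide, the solvent jar]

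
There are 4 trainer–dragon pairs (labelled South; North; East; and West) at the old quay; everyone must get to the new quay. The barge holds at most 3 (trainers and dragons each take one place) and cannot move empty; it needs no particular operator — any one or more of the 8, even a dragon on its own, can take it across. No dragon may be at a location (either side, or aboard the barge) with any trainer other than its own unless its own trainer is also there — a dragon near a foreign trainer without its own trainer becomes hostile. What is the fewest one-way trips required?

9

Counting alone: each trip to the new quay takes at most 3 across and each return brings at least 1 back, so after t trips out (and t−1 returns) at most 3t − (t−1) of the 8 are across; that first reaches 8 at t = 4, so at least 7 crossings are needed.
The safety rule pushes this higher. Following every safe sequence of crossings, the most of the 8 that can be at the new quay as the barge arrives there on crossing 7 is 7 — never all 8.
So no plan with fewer than 9 crossings exists, and this one achieves 9:
1. dragon South and trainer South cross → the new quay.
2. trainer South crosses ← the old quay.
3. dragon North, trainer North, and trainer South cross → the new quay.
4. dragon South and trainer South cross ← the old quay.
5. trainer East, trainer South, and trainer West cross → the new quay.
6. dragon North crosses ← the old quay.
7. dragon North and dragon South cross → the new quay.
8. dragon South crosses ← the old quay.
9. dragon East, dragon South, and dragon West cross → the new quay.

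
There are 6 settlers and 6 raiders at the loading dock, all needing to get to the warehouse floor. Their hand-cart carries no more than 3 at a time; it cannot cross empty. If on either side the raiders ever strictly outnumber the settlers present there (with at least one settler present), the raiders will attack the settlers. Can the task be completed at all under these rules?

No

Following every safe sequence of crossings from the start, the most of the 12 that can be at the warehouse floor as the hand-cart arrives there on crossings 1, 3, 5 is 3, 5, 6 respectively; the best ever achieved is 6 of 12.
From crossing 7 on, no configuration arises that was not already reachable earlier: only 17 distinct safe configurations (who is on which side, and where the hand-cart is) can ever be reached, none of them has everyone across, and every continuation just revisits them. They are: 0 settlers + 0 raiders across (hand-cart back at the start); 0 settlers + 1 raider across (hand-cart there); 0 settlers + 1 raider across (hand-cart back at the start); 0 settlers + 2 raiders across (hand-cart there); 0 settlers + 2 raiders across (hand-cart back at the start); 0 settlers + 3 raiders across (hand-cart there); 0 settlers + 3 raiders across (hand-cart back at the start); 0 settlers + 4 raiders across (hand-cart there); 0 settlers + 4 raiders across (hand-cart back at the start); 0 settlers + 5 raiders across (hand-cart there); 0 settlers + 5 raiders across (hand-cart back at the start); 0 settlers + 6 raiders across (hand-cart there); 1 settler + 1 raider across (hand-cart there); 1 settler + 1 raider across (hand-cart back at the start); 2 settlers + 2 raiders across (hand-cart there); 2 settlers + 2 raiders across (hand-cart back at the start); 3 settlers + 3 raiders across (hand-cart there). So no valid plan exists.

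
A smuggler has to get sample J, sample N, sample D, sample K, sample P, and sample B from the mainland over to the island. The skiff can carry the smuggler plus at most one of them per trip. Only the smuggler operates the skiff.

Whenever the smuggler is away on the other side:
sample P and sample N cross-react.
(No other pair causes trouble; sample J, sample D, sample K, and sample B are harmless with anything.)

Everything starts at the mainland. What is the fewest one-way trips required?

11

Counting alone: the smuggler can take at most 1 across per trip to the island, so moving all 6 needs at least 6 loaded trips out, with a return between consecutive ones — at least 11 crossings.
The plan below uses exactly 11 crossings, so it is optimal:
1. Smuggler goes to the island with sample N.  [the mainland: sample B, sample D, sample J, sample K, sample P | the island: sample N]
2. Smuggler goes back to the mainland alone.  [the mainland: sample B, sample D, sample J, sample K, sample P | the island: sample N]
3. Smuggler goes to the island with sample J.  [the mainland: sample B, sample D, sample K, sample P | the island: sample J, sample N]
4. Smuggler goes back to the mainland alone.  [the mainland: sample B, sample D, sample K, sample P | the island: sample J, sample N]
5. Smuggler goes to the island with sample D.  [the mainland: sample B, sample K, sample P | the island: sample D, sample J, sample N]
6. Smuggler goes back to the mainland alone.  [the mainland: sample B, sample K, sample P | the island: sample D, sample J, sample N]
7. Smuggler goes to the island with sample K.  [the mainland: sample B, sample P | the island: sample D, sample J, sample K, sample N]
8. Smuggler goes back to the mainland alone.  [the mainland: sample B, sample P | the island: sample D, sample J, sample K, sample N]
9. Smuggler goes to the island with sample B.  [the mainland: sample P | the island: sample B, sample D, sample J, sample K, sample N]
10. Smuggler goes back to the mainland alone.  [the mainland: sample P | the island: sample B, sample D, sample J, sample K, sample N]
11. Smuggler goes to the island with sample P.  [the mainland: — | the island: sample B, sample D, sample J, sample K, sample N, sample P]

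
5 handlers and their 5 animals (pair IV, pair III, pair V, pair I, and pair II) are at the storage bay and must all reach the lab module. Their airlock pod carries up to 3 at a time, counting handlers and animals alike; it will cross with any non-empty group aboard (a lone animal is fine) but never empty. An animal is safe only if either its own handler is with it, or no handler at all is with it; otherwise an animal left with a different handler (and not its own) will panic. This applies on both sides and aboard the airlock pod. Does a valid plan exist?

Yes

1. animal IV and handler IV cross → the lab module.
2. handler IV crosses ← the storage bay.
3. animal I, animal III, and animal V cross → the lab module.
4. animal IV crosses ← the storage bay.
5. handler I, handler III, and handler V cross → the lab module.
6. animal III and handler III cross ← the storage bay.
7. handler II, handler III, and handler IV cross → the lab module.
8. animal V crosses ← the storage bay.
9. animal III and animal IV cross → the lab module.
10. animal IV crosses ← the storage bay.
11. animal II, animal IV, and animal V cross → the lab module.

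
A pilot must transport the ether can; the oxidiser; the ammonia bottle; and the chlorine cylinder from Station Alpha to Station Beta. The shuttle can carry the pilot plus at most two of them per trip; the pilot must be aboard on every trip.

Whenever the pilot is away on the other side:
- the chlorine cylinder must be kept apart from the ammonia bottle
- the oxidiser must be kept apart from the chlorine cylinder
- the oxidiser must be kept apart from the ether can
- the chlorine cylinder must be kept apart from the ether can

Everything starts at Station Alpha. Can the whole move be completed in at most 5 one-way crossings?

Yes — this plan uses 5 crossings (≤ 5):
1. Pilot goes to Station Beta with the chlorine cylinder and the ether can.  [Station Alpha: the ammonia bottle, the oxidiser | Station Beta: the chlorine cylinder, the ether can]
2. Pilot goes back to Station Alpha with the ether can.  [Station Alpha: the ammonia bottle, the ether can, the oxidiser | Station Beta: the chlorine cylinder]
3. Pilot goes to Station Beta with the ammonia bottle and the ether can.  [Station Alpha: the oxidiser | Station Beta: the ammonia bottle, the chlorine cylinder, the ether can]
4. Pilot goes back to Station Alpha with the chlorine cylinder.  [Station Alpha: the chlorine cylinder, the oxidiser | Station Beta: the ammonia bottle, the ether can]
5. Pilot goes to Station Beta with the chlorine cylinder and the oxidiser.  [Station Alpha: — | Station Beta: the ammonia bottle, the chlorine cylinder, the ether can, the oxidiser]

Yes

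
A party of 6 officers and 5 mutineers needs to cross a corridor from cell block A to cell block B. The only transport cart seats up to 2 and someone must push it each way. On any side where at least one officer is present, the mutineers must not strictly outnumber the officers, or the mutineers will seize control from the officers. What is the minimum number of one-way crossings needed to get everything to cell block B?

Counting alone: each trip to cell block B takes at most 2 across and each return brings at least 1 back, so after t trips out (and t−1 returns) at most 2t − (t−1) of the 11 are across; that first reaches 11 at t = 10, so at least 19 crossings are needed.
The plan below uses exactly 19 crossings, so it is optimal:
1. 2 mutineers → cell block B.  (cell block A: 6O 3M; cell block B: 0O 2M)
2. 1 mutineer ← cell block A.  (cell block A: 6O 4M; cell block B: 0O 1M)
3. 2 mutineers → cell block B.  (cell block A: 6O 2M; cell block B: 0O 3M)
4. 1 mutineer ← cell block A.  (cell block A: 6O 3M; cell block B: 0O 2M)
5. 2 officers → cell block B.  (cell block A: 4O 3M; cell block B: 2O 2M)
6. 1 mutineer ← cell block A.  (cell block A: 4O 4M; cell block B: 2O 1M)
7. 1 officer and 1 mutineer → cell block B.  (cell block A: 3O 3M; cell block B: 3O 2M)
8. 1 officer ← cell block A.  (cell block A: 4O 3M; cell block B: 2O 2M)
9. 1 officer and 1 mutineer → cell block B.  (cell block A: 3O 2M; cell block B: 3O 3M)
10. 1 mutineer ← cell block A.  (cell block A: 3O 3M; cell block B: 3O 2M)
11. 1 officer and 1 mutineer → cell block B.  (cell block A: 2O 2M; cell block B: 4O 3M)
12. 1 officer ← cell block A.  (cell block A: 3O 2M; cell block B: 3O 3M)
13. 1 officer and 1 mutineer → cell block B.  (cell block A: 2O 1M; cell block B: 4O 4M)
14. 1 mutineer ← cell block A.  (cell block A: 2O 2M; cell block B: 4O 3M)
15. 1 officer and 1 mutineer → cell block B.  (cell block A: 1O 1M; cell block B: 5O 4M)
16. 1 officer ← cell block A.  (cell block A: 2O 1M; cell block B: 4O 4M)
17. 1 officer and 1 mutineer → cell block B.  (cell block A: 1O 0M; cell block B: 5O 5M)
18. 1 mutineer ← cell block A.  (cell block A: 1O 1M; cell block B: 5O 4M)
19. 1 officer and 1 mutineer → cell block B.  (cell block A: 0O 0M; cell block B: 6O 5M)

19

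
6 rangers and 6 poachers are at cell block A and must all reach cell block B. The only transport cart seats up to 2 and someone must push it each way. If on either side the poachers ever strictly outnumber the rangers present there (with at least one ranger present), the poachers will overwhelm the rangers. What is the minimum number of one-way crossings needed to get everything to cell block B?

Following every safe sequence of crossings from the start, the most of the 12 that can be at cell block B as the transport cart arrives there on crossings 1, 3, 5, 7, 9 is 2, 3, 4, 5, 6 respectively; the best ever achieved is 6 of 12.
From crossing 11 on, no configuration arises that was not already reachable earlier: only 15 distinct safe configurations (who is on which side, and where the transport cart is) can ever be reached, none of them has everyone across, and every continuation just revisits them. They are: 0 rangers + 0 poachers across (transport cart back at the start); 0 rangers + 1 poacher across (transport cart there); 0 rangers + 1 poacher across (transport cart back at the start); 0 rangers + 2 poachers across (transport cart there); 0 rangers + 2 poachers across (transport cart back at the start); 0 rangers + 3 poachers across (transport cart there); 0 rangers + 3 poachers across (transport cart back at the start); 0 rangers + 4 poachers across (transport cart there); 0 rangers + 4 poachers across (transport cart back at the start); 0 rangers + 5 poachers across (transport cart there); 0 rangers + 5 poachers across (transport cart back at the start); 0 rangers + 6 poachers across (transport cart there); 1 ranger + 1 poacher across (transport cart there); 1 ranger + 1 poacher across (transport cart back at the start); 2 rangers + 2 poachers across (transport cart there). So no valid plan exists.

impossible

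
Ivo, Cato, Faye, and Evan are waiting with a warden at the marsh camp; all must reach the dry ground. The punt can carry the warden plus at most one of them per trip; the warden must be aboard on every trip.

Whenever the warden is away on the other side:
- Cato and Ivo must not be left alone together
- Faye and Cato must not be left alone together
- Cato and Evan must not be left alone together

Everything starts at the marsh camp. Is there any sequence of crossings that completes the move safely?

No

Following every safe sequence of crossings from the start, the most of the 4 that can be at the dry ground as the punt arrives there on crossings 1, 3 is 1, 2 respectively; the best ever achieved is 2 of 4.
From crossing 5 on, no configuration arises that was not already reachable earlier: only 9 distinct safe configurations (who is on which side, and where the punt is) can ever be reached, none of them has everyone across, and every continuation just revisits them. So no valid plan exists.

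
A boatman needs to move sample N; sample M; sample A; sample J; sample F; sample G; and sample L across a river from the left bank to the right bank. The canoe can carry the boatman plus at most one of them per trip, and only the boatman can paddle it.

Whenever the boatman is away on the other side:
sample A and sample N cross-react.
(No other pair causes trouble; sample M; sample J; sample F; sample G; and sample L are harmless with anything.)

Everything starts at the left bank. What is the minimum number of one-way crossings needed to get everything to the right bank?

13

Counting alone: the boatman can take at most 1 across per trip to the right bank, so moving all 7 needs at least 7 loaded trips out, with a return between consecutive ones — at least 13 crossings.
The plan below uses exactly 13 crossings, so it is optimal:
1. Boatman goes to the right bank with sample N.  [the left bank: sample A, sample F, sample G, sample J, sample L, sample M | the right bank: sample N]
2. Boatman goes back to the left bank alone.  [the left bank: sample A, sample F, sample G, sample J, sample L, sample M | the right bank: sample N]
3. Boatman goes to the right bank with sample M.  [the left bank: sample A, sample F, sample G, sample J, sample L | the right bank: sample M, sample N]
4. Boatman goes back to the left bank alone.  [the left bank: sample A, sample F, sample G, sample J, sample L | the right bank: sample M, sample N]
5. Boatman goes to the right bank with sample J.  [the left bank: sample A, sample F, sample G, sample L | the right bank: sample J, sample M, sample N]
6. Boatman goes back to the left bank alone.  [the left bank: sample A, sample F, sample G, sample L | the right bank: sample J, sample M, sample N]
7. Boatman goes to the right bank with sample F.  [the left bank: sample A, sample G, sample L | the right bank: sample F, sample J, sample M, sample N]
8. Boatman goes back to the left bank alone.  [the left bank: sample A, sample G, sample L | the right bank: sample F, sample J, sample M, sample N]
9. Boatman goes to the right bank with sample G.  [the left bank: sample A, sample L | the right bank: sample F, sample G, sample J, sample M, sample N]
10. Boatman goes back to the left bank alone.  [the left bank: sample A, sample L | the right bank: sample F, sample G, sample J, sample M, sample N]
11. Boatman goes to the right bank with sample L.  [the left bank: sample A | the right bank: sample F, sample G, sample J, sample L, sample M, sample N]
12. Boatman goes back to the left bank alone.  [the left bank: sample A | the right bank: sample F, sample G, sample J, sample L, sample M, sample N]
13. Boatman goes to the right bank with sample A.  [the left bank: — | the right bank: sample A, sample F, sample G, sample J, sample L, sample M, sample N]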